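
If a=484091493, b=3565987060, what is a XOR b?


484091493 ^ 3565987060 = 3361079953

3361079953


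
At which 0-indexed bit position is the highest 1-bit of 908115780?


0b110110001000001011111101000100. Highest set bit at position 29

29


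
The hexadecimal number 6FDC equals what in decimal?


6FDC hex = 28636 decimal

28636


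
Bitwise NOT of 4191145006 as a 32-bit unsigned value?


~0b11111001110011111100110000101110 = 0b110001100000011001111010001 = 103822289 (32-bit unsigned)

103822289


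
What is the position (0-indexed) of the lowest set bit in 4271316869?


0b11111110100101110001111110000101. Lowest set bit at position 0

0


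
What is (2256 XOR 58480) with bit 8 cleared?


Step 1: 2256 ^ 58480 = 60576
Step 2: 60576 & ~(1 << 8) = 60576

60576


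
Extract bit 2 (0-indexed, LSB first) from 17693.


0b100010100011101, position 2 = 1

1


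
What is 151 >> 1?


0b10010111 >> 1 = 0b1001011 = 75

75


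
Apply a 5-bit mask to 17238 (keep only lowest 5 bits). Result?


17238 & 31 = 22

22


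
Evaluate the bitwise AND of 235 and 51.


0b11101011 & 0b110011 = 0b100011 = 35

35


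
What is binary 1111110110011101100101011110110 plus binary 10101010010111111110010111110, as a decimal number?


1111110110011101100101011110110 + 10101010010111111110010111110 = 10010100000110101100011110110100 = 2484783028

2484783028


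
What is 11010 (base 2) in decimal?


11010 in decimal = 26

26


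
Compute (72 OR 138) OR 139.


Step 1: 72 | 138 = 202
Step 2: 202 | 139 = 203

203


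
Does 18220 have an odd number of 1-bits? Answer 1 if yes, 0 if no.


0b100011100101100 has 7 ones => parity 1

1


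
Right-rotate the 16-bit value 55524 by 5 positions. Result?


Rotate 0b1101100011100100 right by 5 (16-bit) = 0b10011011000111 = 9927

9927


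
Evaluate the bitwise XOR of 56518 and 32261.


0b1101110011000110 ^ 0b111111000000101 = 0b1010001011000011 = 41667

41667


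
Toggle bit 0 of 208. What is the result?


208 ^ (1 << 0) = 208 ^ 1 = 209

209


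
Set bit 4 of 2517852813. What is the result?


2517852813 | (1 << 4) = 2517852813 | 16 = 2517852829

2517852829


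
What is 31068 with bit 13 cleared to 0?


31068 & ~(1 << 13) = 22876

22876


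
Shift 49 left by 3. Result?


0b110001 << 3 = 0b110001000 = 392

392


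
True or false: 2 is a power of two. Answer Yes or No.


0b10. Only one bit set => Yes

Yes


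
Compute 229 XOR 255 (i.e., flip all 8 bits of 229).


229 ^ 255 = 26

26


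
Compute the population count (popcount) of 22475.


0b101011111001011 has 10 set bits

10


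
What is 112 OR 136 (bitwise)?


0b1110000 | 0b10001000 = 0b11111000 = 248

248


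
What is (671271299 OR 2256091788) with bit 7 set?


Step 1: 671271299 | 2256091788 = 2927360911
Step 2: 2927360911 | (1 << 7) = 2927360911 | 128 = 2927360911

2927360911


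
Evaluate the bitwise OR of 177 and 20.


0b10110001 | 0b10100 = 0b10110101 = 181

181


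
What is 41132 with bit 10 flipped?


41132 ^ (1 << 10) = 41132 ^ 1024 = 42156

42156


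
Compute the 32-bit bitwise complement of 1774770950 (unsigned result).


~0b1101001110010001101101100000110 = 0b10010110001101110010010011111001 = 2520196345 (32-bit unsigned)

2520196345


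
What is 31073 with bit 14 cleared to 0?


31073 & ~(1 << 14) = 14689

14689


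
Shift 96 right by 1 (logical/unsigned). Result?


0b1100000 >> 1 = 0b110000 = 48

48


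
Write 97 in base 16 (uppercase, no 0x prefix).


97 = 61 hex

61


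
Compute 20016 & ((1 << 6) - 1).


20016 & 63 = 48

48


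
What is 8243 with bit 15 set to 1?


8243 | (1 << 15) = 8243 | 32768 = 41011

41011


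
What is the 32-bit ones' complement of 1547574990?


1547574990 ^ 4294967295 = 2747392305

2747392305


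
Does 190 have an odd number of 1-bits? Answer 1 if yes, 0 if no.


0b10111110 has 6 ones => parity 0

0


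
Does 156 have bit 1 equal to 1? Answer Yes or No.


0b10011100, bit 1 = 0. No

No


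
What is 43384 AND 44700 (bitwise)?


0b1010100101111000 & 0b1010111010011100 = 0b1010100000011000 = 43032

43032


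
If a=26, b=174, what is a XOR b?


26 ^ 174 = 180

180


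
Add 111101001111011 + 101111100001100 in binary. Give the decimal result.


111101001111011 + 101111100001100 = 1101100110000111 = 55687

55687


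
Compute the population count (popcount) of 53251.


0b1101000000000011 has 5 set bits

5


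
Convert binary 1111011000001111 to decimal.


1111011000001111 in decimal = 62991

62991


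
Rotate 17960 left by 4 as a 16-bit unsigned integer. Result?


Rotate 0b100011000101000 left by 4 (16-bit) = 0b110001010000100 = 25220

25220


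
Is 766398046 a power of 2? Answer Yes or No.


0b101101101011100100111001011110. Multiple bits set => No

No


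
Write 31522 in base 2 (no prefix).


31522 = 111101100100010 in binary

111101100100010


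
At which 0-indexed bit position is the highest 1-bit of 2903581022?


0b10101101000100010010000101011110. Highest set bit at position 31

31


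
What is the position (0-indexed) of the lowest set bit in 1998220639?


0b1110111000110100110110101011111. Lowest set bit at position 0

0


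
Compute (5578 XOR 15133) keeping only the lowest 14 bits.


Step 1: 5578 ^ 15133 = 11991
Step 2: 11991 & 16383 = 11991

11991


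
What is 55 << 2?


0b110111 << 2 = 0b11011100 = 220

220


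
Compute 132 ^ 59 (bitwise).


0b10000100 ^ 0b111011 = 0b10111111 = 191

191


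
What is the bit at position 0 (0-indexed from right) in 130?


0b10000010, position 0 = 0

0


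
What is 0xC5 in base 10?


C5 hex = 197 decimal

197


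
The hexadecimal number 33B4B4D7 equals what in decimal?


33B4B4D7 hex = 867480791 decimal

867480791


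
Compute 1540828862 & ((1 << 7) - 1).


1540828862 & 127 = 62

62


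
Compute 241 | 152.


0b11110001 | 0b10011000 = 0b11111001 = 249

249


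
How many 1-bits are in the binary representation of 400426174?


0b10111110111100000010010111110 has 17 set bits

17


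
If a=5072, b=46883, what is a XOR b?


5072 ^ 46883 = 42227

42227


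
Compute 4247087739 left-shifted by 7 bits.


0b11111101001001010110101001111011 << 7 = 0b111111010010010101101010011110110000000 = 543627230592

543627230592


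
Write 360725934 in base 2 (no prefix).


360725934 = 10101100000000011110110101110 in binary

10101100000000011110110101110


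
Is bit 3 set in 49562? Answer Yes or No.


0b1100000110011010, bit 3 = 1. Yes

Yes


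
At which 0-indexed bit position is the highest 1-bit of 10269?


0b10100000011101. Highest set bit at position 13

13


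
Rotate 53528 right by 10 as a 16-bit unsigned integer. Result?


Rotate 0b1101000100011000 right by 10 (16-bit) = 0b100011000110100 = 17972

17972


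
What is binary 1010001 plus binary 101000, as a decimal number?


1010001 + 101000 = 1111001 = 121

121


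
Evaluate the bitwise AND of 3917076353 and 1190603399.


0b11101001011110011101011110000001 & 0b1000110111101110010101010000111 = 0b1000000011100010000001010000001 = 1081148033

1081148033


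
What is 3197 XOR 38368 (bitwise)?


0b110001111101 ^ 0b1001010111100000 = 0b1001100110011101 = 39325

39325


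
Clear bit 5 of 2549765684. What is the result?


2549765684 & ~(1 << 5) = 2549765652

2549765652


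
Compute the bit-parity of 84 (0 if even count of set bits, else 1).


0b1010100 has 3 ones => parity 1

1


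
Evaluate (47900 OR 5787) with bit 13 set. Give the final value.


Step 1: 47900 | 5787 = 49055
Step 2: 49055 | (1 << 13) = 49055 | 8192 = 49055

49055


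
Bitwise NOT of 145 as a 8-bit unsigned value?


~0b10010001 = 0b1101110 = 110 (8-bit unsigned)

110


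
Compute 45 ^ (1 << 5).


45 ^ (1 << 5) = 45 ^ 32 = 13

13


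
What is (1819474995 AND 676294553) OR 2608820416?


Step 1: 1819474995 & 676294553 = 675441681
Step 2: 675441681 | 2608820416 = 3145694417

3145694417


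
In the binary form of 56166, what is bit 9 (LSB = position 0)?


0b1101101101100110, position 9 = 1

1


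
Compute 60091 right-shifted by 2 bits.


0b1110101010111011 >> 2 = 0b11101010101110 = 15022

15022


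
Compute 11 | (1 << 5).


11 | (1 << 5) = 11 | 32 = 43

43


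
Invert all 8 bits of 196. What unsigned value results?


196 ^ 255 = 59

59


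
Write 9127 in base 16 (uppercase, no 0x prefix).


9127 = 23A7 hex

23A7


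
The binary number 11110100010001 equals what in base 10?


11110100010001 in decimal = 15633

15633


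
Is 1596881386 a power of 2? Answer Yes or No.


0b1011111001011100111100111101010. Multiple bits set => No

No


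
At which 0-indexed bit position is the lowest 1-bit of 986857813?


0b111010110100100100000101010101. Lowest set bit at position 0

0


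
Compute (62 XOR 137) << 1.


Step 1: 62 ^ 137 = 183
Step 2: 183 << 1 = 366

366


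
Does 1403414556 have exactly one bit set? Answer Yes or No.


0b1010011101001100110100000011100. Multiple bits set => No

No


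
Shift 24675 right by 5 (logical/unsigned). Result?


0b110000001100011 >> 5 = 0b1100000011 = 771

771


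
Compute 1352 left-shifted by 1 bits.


0b10101001000 << 1 = 0b101010010000 = 2704

2704


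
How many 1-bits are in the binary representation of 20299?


0b100111101001011 has 9 set bits

9


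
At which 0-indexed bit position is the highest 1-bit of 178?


0b10110010. Highest set bit at position 7

7


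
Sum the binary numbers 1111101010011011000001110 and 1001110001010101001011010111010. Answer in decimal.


1111101010011011000001110 + 1001110001010101001011010111010 = 1010000000111111100110011001000 = 1344261320

1344261320


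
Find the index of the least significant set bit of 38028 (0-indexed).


0b1001010010001100. Lowest set bit at position 2

2


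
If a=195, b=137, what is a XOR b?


195 ^ 137 = 74

74


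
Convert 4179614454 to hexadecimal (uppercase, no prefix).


4179614454 = F91FDAF6 hex

F91FDAF6


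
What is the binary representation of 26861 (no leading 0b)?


26861 = 110100011101101 in binary

110100011101101


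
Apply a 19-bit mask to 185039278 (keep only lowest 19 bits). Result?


185039278 & 524287 = 489902

489902


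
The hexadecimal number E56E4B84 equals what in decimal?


E56E4B84 hex = 3849210756 decimal

3849210756


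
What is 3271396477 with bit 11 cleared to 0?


3271396477 & ~(1 << 11) = 3271394429

3271394429


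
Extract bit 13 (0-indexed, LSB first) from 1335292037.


0b1001111100101101111000010000101, position 13 = 1

1


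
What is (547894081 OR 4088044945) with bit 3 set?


Step 1: 547894081 | 4088044945 = 4088053713
Step 2: 4088053713 | (1 << 3) = 4088053713 | 8 = 4088053721

4088053721


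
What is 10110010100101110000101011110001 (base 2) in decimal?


10110010100101110000101011110001 in decimal = 2996243185

2996243185


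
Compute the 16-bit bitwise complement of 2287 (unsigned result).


~0b100011101111 = 0b1111011100010000 = 63248 (16-bit unsigned)

63248


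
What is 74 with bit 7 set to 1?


74 | (1 << 7) = 74 | 128 = 202

202


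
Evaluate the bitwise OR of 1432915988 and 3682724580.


0b1010101011010001001000000010100 | 0b11011011100000011110101011100100 = 0b11011111111010011111101011110100 = 3756653300

3756653300


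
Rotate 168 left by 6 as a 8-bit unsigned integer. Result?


Rotate 0b10101000 left by 6 (8-bit) = 0b101010 = 42

42


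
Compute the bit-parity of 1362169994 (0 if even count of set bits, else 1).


0b1010001001100010001000010001010 has 10 ones => parity 0

0


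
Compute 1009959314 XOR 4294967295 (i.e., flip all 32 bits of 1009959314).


1009959314 ^ 4294967295 = 3285007981

3285007981


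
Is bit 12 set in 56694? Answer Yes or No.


0b1101110101110110, bit 12 = 1. Yes

Yes


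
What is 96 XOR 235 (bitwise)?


0b1100000 ^ 0b11101011 = 0b10001011 = 139

139


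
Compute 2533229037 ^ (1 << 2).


2533229037 ^ (1 << 2) = 2533229037 ^ 4 = 2533229033

2533229033


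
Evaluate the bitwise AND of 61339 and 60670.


0b1110111110011011 & 0b1110110011111110 = 0b1110110010011010 = 60570

60570


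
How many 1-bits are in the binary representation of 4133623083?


0b11110110011000100001010100101011 has 16 set bits

16


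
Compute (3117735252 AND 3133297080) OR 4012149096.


Step 1: 3117735252 & 3133297080 = 3099611408
Step 2: 3099611408 | 4012149096 = 4293187960

4293187960


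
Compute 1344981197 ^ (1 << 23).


1344981197 ^ (1 << 23) = 1344981197 ^ 8388608 = 1353369805

1353369805


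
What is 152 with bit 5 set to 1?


152 | (1 << 5) = 152 | 32 = 184

184


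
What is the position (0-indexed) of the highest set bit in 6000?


0b1011101110000. Highest set bit at position 12

12


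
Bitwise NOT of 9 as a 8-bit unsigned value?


~0b1001 = 0b11110110 = 246 (8-bit unsigned)

246


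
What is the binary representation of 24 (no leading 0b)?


24 = 11000 in binary

11000


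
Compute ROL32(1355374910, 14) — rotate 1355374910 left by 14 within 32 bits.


Rotate 0b1010000110010010110000100111110 left by 14 (32-bit) = 0b1011000010011111001010000110010 = 1481610290

1481610290


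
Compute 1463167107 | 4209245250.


0b1010111001101100010100010000011 | 0b11111010111000111111110001000010 = 0b11111111111101111111110011000011 = 4294442179

4294442179


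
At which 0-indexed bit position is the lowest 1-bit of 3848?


0b111100001000. Lowest set bit at position 3

3


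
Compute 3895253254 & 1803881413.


0b11101000001011001101100100000110 & 0b1101011100001010000101111000101 = 0b1101000000001000000100100000100 = 1745094916

1745094916


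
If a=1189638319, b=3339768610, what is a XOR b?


1189638319 ^ 3339768610 = 2180555661

2180555661


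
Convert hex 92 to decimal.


92 hex = 146 decimal

146


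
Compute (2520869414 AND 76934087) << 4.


Step 1: 2520869414 & 76934087 = 67201542
Step 2: 67201542 << 4 = 1075224672

1075224672


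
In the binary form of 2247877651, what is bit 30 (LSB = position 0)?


0b10000101111110111110010000010011, position 30 = 0

0


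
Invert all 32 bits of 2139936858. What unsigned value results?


2139936858 ^ 4294967295 = 2155030437

2155030437


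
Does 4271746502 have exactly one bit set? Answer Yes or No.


0b11111110100111011010110111000110. Multiple bits set => No

No


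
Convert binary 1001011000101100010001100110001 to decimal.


1001011000101100010001100110001 in decimal = 1259742001

1259742001


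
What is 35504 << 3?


0b1000101010110000 << 3 = 0b1000101010110000000 = 284032

284032


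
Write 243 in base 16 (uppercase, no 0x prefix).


243 = F3 hex

F3


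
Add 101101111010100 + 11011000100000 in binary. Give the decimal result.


101101111010100 + 11011000100000 = 1001000111110100 = 37364

37364


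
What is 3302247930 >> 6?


0b11000100110101000100110111111010 >> 6 = 0b11000100110101000100110111 = 51597623

51597623


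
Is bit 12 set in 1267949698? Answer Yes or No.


0b1001011100100110110000010000010, bit 12 = 0. No

No


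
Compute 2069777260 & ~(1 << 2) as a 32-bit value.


2069777260 & ~(1 << 2) = 2069777256

2069777256


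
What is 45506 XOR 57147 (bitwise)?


0b1011000111000010 ^ 0b1101111100111011 = 0b110111011111001 = 28409

28409


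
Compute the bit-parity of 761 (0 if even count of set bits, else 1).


0b1011111001 has 7 ones => parity 1

1


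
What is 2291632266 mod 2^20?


2291632266 & 1048575 = 493706

493706


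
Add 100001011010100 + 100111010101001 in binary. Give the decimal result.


100001011010100 + 100111010101001 = 1001000101111101 = 37245

37245


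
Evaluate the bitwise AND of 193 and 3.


0b11000001 & 0b11 = 0b1 = 1

1


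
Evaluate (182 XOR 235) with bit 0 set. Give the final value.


Step 1: 182 ^ 235 = 93
Step 2: 93 | (1 << 0) = 93 | 1 = 93

93


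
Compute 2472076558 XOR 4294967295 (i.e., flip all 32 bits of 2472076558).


2472076558 ^ 4294967295 = 1822890737

1822890737


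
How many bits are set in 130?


0b10000010 has 2 set bits

2


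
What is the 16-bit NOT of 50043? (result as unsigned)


~0b1100001101111011 = 0b11110010000100 = 15492 (16-bit unsigned)

15492


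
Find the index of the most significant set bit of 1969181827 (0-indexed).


0b1110101010111110101010010000011. Highest set bit at position 30

30


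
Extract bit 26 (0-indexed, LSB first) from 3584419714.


0b11010101101001011110011110000010, position 26 = 1

1


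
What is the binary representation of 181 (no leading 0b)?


181 = 10110101 in binary

10110101


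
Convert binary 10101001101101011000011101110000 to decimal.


10101001101101011000011101110000 in decimal = 2847246192

2847246192


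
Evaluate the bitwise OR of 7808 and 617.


0b1111010000000 | 0b1001101001 = 0b1111011101001 = 7913

7913


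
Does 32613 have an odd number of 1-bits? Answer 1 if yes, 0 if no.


0b111111101100101 has 11 ones => parity 1

1


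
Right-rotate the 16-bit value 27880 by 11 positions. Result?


Rotate 0b110110011101000 right by 11 (16-bit) = 0b1001110100001101 = 40205

40205


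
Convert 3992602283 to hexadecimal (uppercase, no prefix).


3992602283 = EDFA46AB hex

EDFA46AB


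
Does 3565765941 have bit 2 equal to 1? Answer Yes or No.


0b11010100100010010100010100110101, bit 2 = 1. Yes

Yes


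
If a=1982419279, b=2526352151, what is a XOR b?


1982419279 ^ 2526352151 = 3770434136

3770434136


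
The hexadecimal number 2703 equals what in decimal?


2703 hex = 9987 decimal

9987


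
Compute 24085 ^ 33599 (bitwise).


0b101111000010101 ^ 0b1000001100111111 = 0b1101110100101010 = 56618

56618


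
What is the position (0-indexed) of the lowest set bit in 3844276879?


0b11100101001000110000001010001111. Lowest set bit at position 0

0


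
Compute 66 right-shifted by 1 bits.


0b1000010 >> 1 = 0b100001 = 33

33


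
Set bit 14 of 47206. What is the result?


47206 | (1 << 14) = 47206 | 16384 = 63590

63590


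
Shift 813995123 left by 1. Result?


0b110000100001001001010001110011 << 1 = 0b1100001000010010010100011100110 = 1627990246

1627990246


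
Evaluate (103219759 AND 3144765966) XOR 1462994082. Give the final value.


Step 1: 103219759 & 3144765966 = 35717646
Step 2: 35717646 ^ 1462994082 = 1427277484

1427277484


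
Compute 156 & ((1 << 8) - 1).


156 & 255 = 156

156


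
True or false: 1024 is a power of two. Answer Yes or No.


0b10000000000. Only one bit set => Yes

Yes


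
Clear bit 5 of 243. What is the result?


243 & ~(1 << 5) = 211

211


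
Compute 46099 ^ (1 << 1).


46099 ^ (1 << 1) = 46099 ^ 2 = 46097

46097


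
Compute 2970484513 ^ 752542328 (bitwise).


0b10110001000011011111111100100001 ^ 0b101100110110101110001001111000 = 0b10011101110101110001110101011001 = 2648120665

2648120665


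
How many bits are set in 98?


0b1100010 has 3 set bits

3


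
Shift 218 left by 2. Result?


0b11011010 << 2 = 0b1101101000 = 872

872


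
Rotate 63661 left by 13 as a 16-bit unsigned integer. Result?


Rotate 0b1111100010101101 left by 13 (16-bit) = 0b1011111100010101 = 48917

48917


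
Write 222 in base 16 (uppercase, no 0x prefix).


222 = DE hex

DE


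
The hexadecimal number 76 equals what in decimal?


76 hex = 118 decimal

118


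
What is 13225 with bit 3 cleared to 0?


13225 & ~(1 << 3) = 13217

13217


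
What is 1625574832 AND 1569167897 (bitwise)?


0b1100000111001000100110110110000 & 0b1011101100001111001101000011001 = 0b1000000100001000000100000010000 = 1082394640

1082394640


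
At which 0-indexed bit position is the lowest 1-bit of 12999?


0b11001011000111. Lowest set bit at position 0

0


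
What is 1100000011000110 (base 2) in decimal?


1100000011000110 in decimal = 49350

49350


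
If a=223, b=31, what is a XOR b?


223 ^ 31 = 192

192


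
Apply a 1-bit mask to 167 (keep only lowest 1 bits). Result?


167 & 1 = 1

1


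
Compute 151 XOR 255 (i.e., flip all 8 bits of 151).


151 ^ 255 = 104

104


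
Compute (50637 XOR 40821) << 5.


Step 1: 50637 ^ 40821 = 23224
Step 2: 23224 << 5 = 743168

743168


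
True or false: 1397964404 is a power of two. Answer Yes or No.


0b1010011010100110011111001110100. Multiple bits set => No

No


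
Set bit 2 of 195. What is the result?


195 | (1 << 2) = 195 | 4 = 199

199


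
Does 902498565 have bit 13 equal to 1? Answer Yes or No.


0b110101110010110000100100000101, bit 13 = 0. No

No


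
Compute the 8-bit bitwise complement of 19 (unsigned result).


~0b10011 = 0b11101100 = 236 (8-bit unsigned)

236


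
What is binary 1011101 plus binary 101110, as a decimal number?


1011101 + 101110 = 10001011 = 139

139


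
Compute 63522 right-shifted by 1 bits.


0b1111100000100010 >> 1 = 0b111110000010001 = 31761

31761


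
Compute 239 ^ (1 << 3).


239 ^ (1 << 3) = 239 ^ 8 = 231

231


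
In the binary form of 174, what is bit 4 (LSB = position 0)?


0b10101110, position 4 = 0

0


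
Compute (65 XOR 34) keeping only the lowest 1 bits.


Step 1: 65 ^ 34 = 99
Step 2: 99 & 1 = 1

1


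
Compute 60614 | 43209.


0b1110110011000110 | 0b1010100011001001 = 0b1110110011001111 = 60623

60623


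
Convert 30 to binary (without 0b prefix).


30 = 11110 in binary

11110


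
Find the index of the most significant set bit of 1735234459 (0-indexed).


0b1100111011011011001001110011011. Highest set bit at position 30

30


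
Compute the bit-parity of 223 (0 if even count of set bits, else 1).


0b11011111 has 7 ones => parity 1

1


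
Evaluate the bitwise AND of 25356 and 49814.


0b110001100001100 & 0b1100001010010110 = 0b100001000000100 = 16900

16900


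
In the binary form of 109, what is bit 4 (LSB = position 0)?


0b1101101, position 4 = 0

0


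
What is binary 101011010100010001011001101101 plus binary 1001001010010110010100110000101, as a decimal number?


101011010100010001011001101101 + 1001001010010110010100110000101 = 1110100100111000011111111110010 = 1956397042

1956397042


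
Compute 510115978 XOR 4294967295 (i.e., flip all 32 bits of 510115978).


510115978 ^ 4294967295 = 3784851317

3784851317


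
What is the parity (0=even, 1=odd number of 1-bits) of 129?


0b10000001 has 2 ones => parity 0

0


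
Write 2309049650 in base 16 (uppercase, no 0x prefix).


2309049650 = 89A14D32 hex

89A14D32


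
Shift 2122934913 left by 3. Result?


0b1111110100010010110101010000001 << 3 = 0b1111110100010010110101010000001000 = 16983479304

16983479304


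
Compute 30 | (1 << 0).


30 | (1 << 0) = 30 | 1 = 31

31


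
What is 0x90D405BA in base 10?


90D405BA hex = 2429814202 decimal

2429814202


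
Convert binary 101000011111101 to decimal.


101000011111101 in decimal = 20733

20733


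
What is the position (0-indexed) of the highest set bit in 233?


0b11101001. Highest set bit at position 7

7


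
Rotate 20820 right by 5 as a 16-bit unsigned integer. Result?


Rotate 0b101000101010100 right by 5 (16-bit) = 0b1010001010001010 = 41610

41610


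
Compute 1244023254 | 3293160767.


0b1001010001001100100100111010110 | 0b11000100010010011010010100111111 = 0b11001110011011111110110111111111 = 3463441919

3463441919


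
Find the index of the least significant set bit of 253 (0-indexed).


0b11111101. Lowest set bit at position 0

0


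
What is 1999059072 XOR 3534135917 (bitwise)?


0b1110111001001110011100010000000 ^ 0b11010010101001101010001001101101 = 0b10100101100000011001101011101101 = 2776734445

2776734445


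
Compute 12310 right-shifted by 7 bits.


0b11000000010110 >> 7 = 0b1100000 = 96

96


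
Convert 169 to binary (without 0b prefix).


169 = 10101001 in binary

10101001


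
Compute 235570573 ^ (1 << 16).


235570573 ^ (1 << 16) = 235570573 ^ 65536 = 235636109

235636109


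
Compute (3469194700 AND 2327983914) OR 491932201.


Step 1: 3469194700 & 2327983914 = 2327983368
Step 2: 2327983368 | 491932201 = 2681372457

2681372457


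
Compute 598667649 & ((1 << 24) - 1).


598667649 & 16777215 = 11465089

11465089


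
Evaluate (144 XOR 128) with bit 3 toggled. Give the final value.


Step 1: 144 ^ 128 = 16
Step 2: 16 ^ (1 << 3) = 16 ^ 8 = 24

24


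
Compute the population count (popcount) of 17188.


0b100001100100100 has 5 set bits

5


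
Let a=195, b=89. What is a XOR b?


195 ^ 89 = 154

154


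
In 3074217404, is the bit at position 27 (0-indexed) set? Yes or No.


0b10110111001111001101010110111100, bit 27 = 0. No

No


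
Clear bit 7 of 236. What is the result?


236 & ~(1 << 7) = 108

108


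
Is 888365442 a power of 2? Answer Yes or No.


0b110100111100110110000110000010. Multiple bits set => No

No


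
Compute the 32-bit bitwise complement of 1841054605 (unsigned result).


~0b1101101101111000100001110001101 = 0b10010010010000111011110001110010 = 2453912690 (32-bit unsigned)

2453912690


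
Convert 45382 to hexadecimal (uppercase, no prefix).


45382 = B146 hex

B146


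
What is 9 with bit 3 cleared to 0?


9 & ~(1 << 3) = 1

1


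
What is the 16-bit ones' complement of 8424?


8424 ^ 65535 = 57111

57111


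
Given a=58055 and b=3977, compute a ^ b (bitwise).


58055 ^ 3977 = 60750

60750


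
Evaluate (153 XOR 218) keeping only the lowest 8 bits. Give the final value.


Step 1: 153 ^ 218 = 67
Step 2: 67 & 255 = 67

67


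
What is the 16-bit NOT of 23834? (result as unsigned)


~0b101110100011010 = 0b1010001011100101 = 41701 (16-bit unsigned)

41701


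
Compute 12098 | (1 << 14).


12098 | (1 << 14) = 12098 | 16384 = 28482

28482


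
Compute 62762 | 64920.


0b1111010100101010 | 0b1111110110011000 = 0b1111110110111010 = 64954

64954


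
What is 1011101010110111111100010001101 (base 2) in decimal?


1011101010110111111100010001101 in decimal = 1566308493

1566308493


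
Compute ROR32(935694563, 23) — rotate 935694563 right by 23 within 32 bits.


Rotate 0b110111110001011001000011100011 right by 23 (32-bit) = 0b10001011001000011100011001101111 = 2334246511

2334246511


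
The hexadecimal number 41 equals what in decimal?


41 hex = 65 decimal

65


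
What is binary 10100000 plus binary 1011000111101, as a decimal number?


10100000 + 1011000111101 = 1011011011101 = 5853

5853


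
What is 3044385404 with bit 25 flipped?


3044385404 ^ (1 << 25) = 3044385404 ^ 33554432 = 3077939836

3077939836


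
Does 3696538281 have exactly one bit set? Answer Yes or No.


0b11011100010101001011001010101001. Multiple bits set => No

No


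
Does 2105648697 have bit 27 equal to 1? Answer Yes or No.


0b1111101100000011010011000111001, bit 27 = 1. Yes

Yes


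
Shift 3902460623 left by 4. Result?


0b11101000100110101101001011001111 << 4 = 0b111010001001101011010010110011110000 = 62439369968

62439369968


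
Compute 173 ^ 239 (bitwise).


0b10101101 ^ 0b11101111 = 0b1000010 = 66

66


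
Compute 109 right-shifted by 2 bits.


0b1101101 >> 2 = 0b11011 = 27

27


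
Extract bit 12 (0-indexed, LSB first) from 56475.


0b1101110010011011, position 12 = 1

1


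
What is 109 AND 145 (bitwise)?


0b1101101 & 0b10010001 = 0b1 = 1

1


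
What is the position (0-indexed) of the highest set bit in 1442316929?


0b1010101111110000000001010000001. Highest set bit at position 30

30


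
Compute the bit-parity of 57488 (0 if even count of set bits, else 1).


0b1110000010010000 has 5 ones => parity 1

1


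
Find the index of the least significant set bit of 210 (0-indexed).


0b11010010. Lowest set bit at position 1

1


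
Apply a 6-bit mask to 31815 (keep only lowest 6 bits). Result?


31815 & 63 = 7

7


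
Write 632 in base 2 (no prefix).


632 = 1001111000 in binary

1001111000


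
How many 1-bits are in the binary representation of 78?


0b1001110 has 4 set bits

4


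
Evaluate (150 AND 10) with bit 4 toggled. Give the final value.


Step 1: 150 & 10 = 2
Step 2: 2 ^ (1 << 4) = 2 ^ 16 = 18

18


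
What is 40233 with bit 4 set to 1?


40233 | (1 << 4) = 40233 | 16 = 40249

40249


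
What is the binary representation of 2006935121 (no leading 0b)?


2006935121 = 1110111100111110110011001010001 in binary

1110111100111110110011001010001


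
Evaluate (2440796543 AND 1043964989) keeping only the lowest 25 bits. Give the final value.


Step 1: 2440796543 & 1043964989 = 272203837
Step 2: 272203837 & 33554431 = 3768381

3768381


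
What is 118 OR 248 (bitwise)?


0b1110110 | 0b11111000 = 0b11111110 = 254

254


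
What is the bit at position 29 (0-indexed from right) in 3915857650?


0b11101001011001110011111011110010, position 29 = 1

1


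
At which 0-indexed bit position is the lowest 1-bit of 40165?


0b1001110011100101. Lowest set bit at position 0

0


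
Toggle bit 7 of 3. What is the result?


3 ^ (1 << 7) = 3 ^ 128 = 131

131


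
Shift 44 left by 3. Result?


0b101100 << 3 = 0b101100000 = 352

352


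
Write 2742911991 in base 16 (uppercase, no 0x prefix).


2742911991 = A37D83F7 hex

A37D83F7


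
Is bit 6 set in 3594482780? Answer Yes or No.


0b11010110001111110111010001011100, bit 6 = 1. Yes

Yes


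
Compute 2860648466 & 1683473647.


0b10101010100000100000100000010010 & 0b1100100010101111100010011101111 = 0b100000000000100000000000000010 = 537001986

537001986


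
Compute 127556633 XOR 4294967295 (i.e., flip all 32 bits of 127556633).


127556633 ^ 4294967295 = 4167410662

4167410662


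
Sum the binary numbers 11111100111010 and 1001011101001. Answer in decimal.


11111100111010 + 1001011101001 = 101001000100011 = 21027

21027


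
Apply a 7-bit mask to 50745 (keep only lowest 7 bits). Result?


50745 & 127 = 57

57


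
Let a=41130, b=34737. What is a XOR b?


41130 ^ 34737 = 10011

10011


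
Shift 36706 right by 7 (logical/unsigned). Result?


0b1000111101100010 >> 7 = 0b100011110 = 286

286


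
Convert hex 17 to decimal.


17 hex = 23 decimal

23


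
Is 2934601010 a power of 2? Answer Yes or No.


0b10101110111010100111010100110010. Multiple bits set => No

No


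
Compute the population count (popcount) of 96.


0b1100000 has 2 set bits

2


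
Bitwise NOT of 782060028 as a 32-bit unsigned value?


~0b101110100111010100100111111100 = 0b11010001011000101011011000000011 = 3512907267 (32-bit unsigned)

3512907267


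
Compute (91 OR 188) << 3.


Step 1: 91 | 188 = 255
Step 2: 255 << 3 = 2040

2040


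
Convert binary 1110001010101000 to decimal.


1110001010101000 in decimal = 58024

58024


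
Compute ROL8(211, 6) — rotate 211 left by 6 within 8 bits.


Rotate 0b11010011 left by 6 (8-bit) = 0b11110100 = 244

244


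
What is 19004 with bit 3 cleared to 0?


19004 & ~(1 << 3) = 18996

18996


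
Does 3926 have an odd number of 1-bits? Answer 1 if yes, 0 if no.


0b111101010110 has 8 ones => parity 0

0


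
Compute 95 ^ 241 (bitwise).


0b1011111 ^ 0b11110001 = 0b10101110 = 174

174


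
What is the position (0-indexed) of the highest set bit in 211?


0b11010011. Highest set bit at position 7

7


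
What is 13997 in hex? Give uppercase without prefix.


13997 = 36AD hex

36AD


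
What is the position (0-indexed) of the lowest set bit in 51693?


0b1100100111101101. Lowest set bit at position 0

0


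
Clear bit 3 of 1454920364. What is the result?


1454920364 & ~(1 << 3) = 1454920356

1454920356


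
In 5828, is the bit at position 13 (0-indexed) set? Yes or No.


0b1011011000100, bit 13 = 0. No

No


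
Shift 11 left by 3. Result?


0b1011 << 3 = 0b1011000 = 88

88


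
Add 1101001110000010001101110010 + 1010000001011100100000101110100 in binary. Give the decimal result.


1101001110000010001101110010 + 1010000001011100100000101110100 = 1011101011001100110010011100110 = 1566991590

1566991590


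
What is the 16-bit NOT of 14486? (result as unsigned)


~0b11100010010110 = 0b1100011101101001 = 51049 (16-bit unsigned)

51049


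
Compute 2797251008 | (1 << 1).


2797251008 | (1 << 1) = 2797251008 | 2 = 2797251010

2797251010


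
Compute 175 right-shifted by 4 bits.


0b10101111 >> 4 = 0b1010 = 10

10


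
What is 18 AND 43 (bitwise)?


0b10010 & 0b101011 = 0b10 = 2

2


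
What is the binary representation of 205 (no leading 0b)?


205 = 11001101 in binary

11001101


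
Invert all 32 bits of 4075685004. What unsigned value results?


4075685004 ^ 4294967295 = 219282291

219282291


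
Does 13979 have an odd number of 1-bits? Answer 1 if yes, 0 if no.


0b11011010011011 has 9 ones => parity 1

1


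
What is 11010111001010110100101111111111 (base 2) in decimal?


11010111001010110100101111111111 in decimal = 3609938943

3609938943


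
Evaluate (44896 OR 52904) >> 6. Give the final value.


Step 1: 44896 | 52904 = 61416
Step 2: 61416 >> 6 = 959

959


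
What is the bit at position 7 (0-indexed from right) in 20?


0b10100, position 7 = 0

0


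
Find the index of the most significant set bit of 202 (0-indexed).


0b11001010. Highest set bit at position 7

7


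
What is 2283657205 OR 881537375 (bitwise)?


0b10001000000111011101011111110101 | 0b110100100010110011000101011111 = 0b10111100100111111111011111111111 = 3164600319

3164600319


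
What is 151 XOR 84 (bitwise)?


0b10010111 ^ 0b1010100 = 0b11000011 = 195

195


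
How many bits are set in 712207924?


0b101010011100110110111000110100 has 16 set bits

16


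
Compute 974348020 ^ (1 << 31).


974348020 ^ (1 << 31) = 974348020 ^ 2147483648 = 3121831668

3121831668


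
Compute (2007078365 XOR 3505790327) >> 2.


Step 1: 2007078365 ^ 3505790327 = 2807531690
Step 2: 2807531690 >> 2 = 701882922

701882922


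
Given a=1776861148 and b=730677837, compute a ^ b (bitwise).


1776861148 ^ 730677837 = 1113980305

1113980305


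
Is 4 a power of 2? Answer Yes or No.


0b100. Only one bit set => Yes

Yes


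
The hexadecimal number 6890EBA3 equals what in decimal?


6890EBA3 hex = 1754327971 decimal

1754327971


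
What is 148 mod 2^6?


148 & 63 = 20

20


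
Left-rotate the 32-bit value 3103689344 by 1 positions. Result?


Rotate 0b10111000111111101000101010000000 left by 1 (32-bit) = 0b1110001111111010001010100000001 = 1912411393

1912411393


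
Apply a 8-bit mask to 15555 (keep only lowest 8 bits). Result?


15555 & 255 = 195

195


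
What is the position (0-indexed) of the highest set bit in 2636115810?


0b10011101000111111110111101100010. Highest set bit at position 31

31


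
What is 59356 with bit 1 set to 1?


59356 | (1 << 1) = 59356 | 2 = 59358

59358


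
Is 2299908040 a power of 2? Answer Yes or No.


0b10001001000101011100111111001000. Multiple bits set => No

No


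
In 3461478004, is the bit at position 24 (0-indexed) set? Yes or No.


0b11001110010100011111011001110100, bit 24 = 0. No

No


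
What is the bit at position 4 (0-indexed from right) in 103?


0b1100111, position 4 = 0

0


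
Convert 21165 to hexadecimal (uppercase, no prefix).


21165 = 52AD hex

52AD


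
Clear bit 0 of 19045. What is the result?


19045 & ~(1 << 0) = 19044

19044


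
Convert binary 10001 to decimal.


10001 in decimal = 17

17


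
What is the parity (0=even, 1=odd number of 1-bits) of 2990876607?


0b10110010010001010010011110111111 has 18 ones => parity 0

0


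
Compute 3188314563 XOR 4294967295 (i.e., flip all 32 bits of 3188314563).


3188314563 ^ 4294967295 = 1106652732

1106652732


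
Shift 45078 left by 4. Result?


0b1011000000010110 << 4 = 0b10110000000101100000 = 721248

721248


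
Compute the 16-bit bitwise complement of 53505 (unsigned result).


~0b1101000100000001 = 0b10111011111110 = 12030 (16-bit unsigned)

12030


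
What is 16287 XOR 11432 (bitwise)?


0b11111110011111 ^ 0b10110010101000 = 0b1001100110111 = 4919

4919


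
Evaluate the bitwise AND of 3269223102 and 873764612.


0b11000010110111000110001010111110 & 0b110100000101001001011100000100 = 0b101000000001000000100 = 1311236

1311236


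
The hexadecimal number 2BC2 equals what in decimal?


2BC2 hex = 11202 decimal

11202


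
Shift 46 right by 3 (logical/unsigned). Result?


0b101110 >> 3 = 0b101 = 5

5


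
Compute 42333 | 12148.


0b1010010101011101 | 0b10111101110100 = 0b1010111101111101 = 44925

44925


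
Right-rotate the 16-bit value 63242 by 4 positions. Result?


Rotate 0b1111011100001010 right by 4 (16-bit) = 0b1010111101110000 = 44912

44912


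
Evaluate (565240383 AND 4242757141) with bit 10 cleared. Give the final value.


Step 1: 565240383 & 4242757141 = 547373589
Step 2: 547373589 & ~(1 << 10) = 547373589

547373589


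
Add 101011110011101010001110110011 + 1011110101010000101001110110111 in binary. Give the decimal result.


101011110011101010001110110011 + 1011110101010000101001110110111 = 10001010011101101111011101101010 = 2323052394

2323052394


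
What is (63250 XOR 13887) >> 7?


Step 1: 63250 ^ 13887 = 49453
Step 2: 49453 >> 7 = 386

386


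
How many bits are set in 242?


0b11110010 has 5 set bits

5


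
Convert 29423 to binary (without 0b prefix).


29423 = 111001011101111 in binary

111001011101111


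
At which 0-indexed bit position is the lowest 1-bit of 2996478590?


0b10110010100110101010001001111110. Lowest set bit at position 1

1


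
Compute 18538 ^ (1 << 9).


18538 ^ (1 << 9) = 18538 ^ 512 = 19050

19050


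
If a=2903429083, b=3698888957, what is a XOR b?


2903429083 ^ 3698888957 = 1903583014

1903583014


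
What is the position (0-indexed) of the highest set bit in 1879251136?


0b1110000000000110001100011000000. Highest set bit at position 30

30


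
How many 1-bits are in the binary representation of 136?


0b10001000 has 2 set bits

2


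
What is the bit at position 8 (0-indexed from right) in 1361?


0b10101010001, position 8 = 1

1


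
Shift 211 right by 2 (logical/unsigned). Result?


0b11010011 >> 2 = 0b110100 = 52

52


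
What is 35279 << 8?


0b1000100111001111 << 8 = 0b100010011100111100000000 = 9031424

9031424


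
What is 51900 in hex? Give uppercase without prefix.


51900 = CABC hex

CABC
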